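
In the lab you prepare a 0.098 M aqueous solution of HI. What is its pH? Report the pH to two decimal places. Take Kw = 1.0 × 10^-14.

pH = 1.01

HI is a strong acid and dissociates completely, so [H+] = 0.098 M.
pH = -log(0.098) = 1.01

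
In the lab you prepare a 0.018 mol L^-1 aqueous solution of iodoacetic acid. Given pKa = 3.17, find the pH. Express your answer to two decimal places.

pH = 2.50

ICH2COOH ⇌ ICH2COO- + H+
Ka = 10^(−3.17) = 6.76 × 10^-4
Ka = [H+]²/(0.018 − [H+]) = 6.76 × 10^-4
The 5% rule fails; solving [H+]² + Ka·[H+] − Ka·C₀ = 0 exactly:
[H+] = [−0.000676 + √(0.000676² + 4.87e-05)]/2 = 3.17 × 10^-3 M
pH = −log[H+] = −log(3.17 × 10^-3) = 2.50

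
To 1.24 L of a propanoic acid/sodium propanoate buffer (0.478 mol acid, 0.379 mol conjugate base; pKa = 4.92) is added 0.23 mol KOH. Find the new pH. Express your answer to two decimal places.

After neutralization: n(CH3CH2COOH) = 0.248 mol, n(CH3CH2COO-) = 0.609 mol.
pH = pKa + log(n_CH3CH2COO-/n_CH3CH2COOH) = 4.92 + log(0.609/0.248) = 4.92 + (+0.390)

pH = 5.31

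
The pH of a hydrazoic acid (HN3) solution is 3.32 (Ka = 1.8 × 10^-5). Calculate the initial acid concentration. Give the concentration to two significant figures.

[H+] = 10^(-3.32) = 4.79 × 10^-4 M = x
Ka = x²/(C₀ − x) ⇒ C₀ = x + x²/Ka
C₀ = 4.79 × 10^-4 + (4.79 × 10^-4)²/(1.8 × 10^-5) = 1.32 × 10^-2 M

C₀ = 1.3 × 10^-2 M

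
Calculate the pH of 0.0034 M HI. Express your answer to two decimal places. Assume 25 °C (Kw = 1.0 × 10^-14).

HI is a strong acid and dissociates completely, so [H+] = 0.0034 M.
pH = -log(0.0034) = 2.47

pH = 2.47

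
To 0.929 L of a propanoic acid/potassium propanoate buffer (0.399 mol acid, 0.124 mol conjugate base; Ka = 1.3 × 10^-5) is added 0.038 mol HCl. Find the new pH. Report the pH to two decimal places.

After neutralization: n(CH3CH2COOH) = 0.437 mol, n(CH3CH2COO-) = 0.086 mol.
pKa = −log(1.3 × 10^-5) = 4.886
pH = pKa + log([A⁻]/[HA]) = 4.886 + log(0.086/0.437) = 4.886 -0.706

pH = 4.18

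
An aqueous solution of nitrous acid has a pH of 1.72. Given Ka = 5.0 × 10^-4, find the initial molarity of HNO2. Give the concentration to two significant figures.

C₀ = 7.5 × 10^-1 M

[H+] = 10^(-1.72) = 1.91 × 10^-2 M = x
Ka = x²/(C₀ − x) ⇒ C₀ = x + x²/Ka
C₀ = 1.91 × 10^-2 + (1.91 × 10^-2)²/(5.0 × 10^-4) = 7.49 × 10^-1 M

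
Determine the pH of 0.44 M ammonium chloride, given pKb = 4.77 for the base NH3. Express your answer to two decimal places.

NH4+ is the conjugate acid of the weak base NH3.
Kb = 10^(−4.77) = 1.70 × 10^-5
Ka = Kw/Kb = 1.0×10^-14 / 1.70 × 10^-5 = 5.88 × 10^-10
Ka = x²/(0.44 − x) = 5.88 × 10^-10
Since Ka ≪ C₀, x ≈ √(Ka·C₀) = 1.61 × 10^-5 M.
pH = −log[H+] = −log(1.61 × 10^-5) = 4.79

pH = 4.79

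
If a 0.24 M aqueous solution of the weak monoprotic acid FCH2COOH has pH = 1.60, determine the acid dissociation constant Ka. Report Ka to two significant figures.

[H+] = 10^(-1.60) = 2.51 × 10^-2 M
At equilibrium [HA] = 0.24 − 2.51 × 10^-2 = 2.15 × 10^-1 M
Ka = [H+][A-]/[HA] = (2.51 × 10^-2)² / 2.15 × 10^-1 = 2.9 × 10^-3

Ka = 2.9 × 10^-3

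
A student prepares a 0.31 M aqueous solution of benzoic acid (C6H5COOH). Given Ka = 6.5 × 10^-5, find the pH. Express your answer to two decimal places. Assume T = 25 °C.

C6H5COOH ⇌ C6H5COO- + H+
From the ICE table, Ka = x²/(0.31 − x) = 6.5 × 10^-5.
Assume x ≪ 0.31: x ≈ √(6.5 × 10^-5 × 0.31) = 4.49 × 10^-3 M
pH = −log[H+] = −log(4.49 × 10^-3) = 2.35

pH = 2.35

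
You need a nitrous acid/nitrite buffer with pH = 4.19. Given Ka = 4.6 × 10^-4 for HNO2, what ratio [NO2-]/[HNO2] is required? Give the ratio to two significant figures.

pKa = -log(4.6 × 10^-4) = 3.337
pH = pKa + log(r) ⇒ log(r) = 4.19 − 3.337 = +0.853
r = [NO2-]/[HNO2] = 10^(+0.853) = 7.13

ratio = 7.1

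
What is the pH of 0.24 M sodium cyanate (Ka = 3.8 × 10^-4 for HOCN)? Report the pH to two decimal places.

OCN- is the conjugate base of the weak acid HOCN.
Kb = Kw/Ka = 1.0×10^-14 / 3.8 × 10^-4 = 2.63 × 10^-11
Kb = x²/(0.24 − x) = 2.63 × 10^-11
Neglecting x in the denominator: x = √(2.63 × 10^-11 × 0.24) = 2.51 × 10^-6 M
pOH = −log(2.51 × 10^-6) = 5.60; pH = 14.00 − 5.60 = 8.40

pH = 8.40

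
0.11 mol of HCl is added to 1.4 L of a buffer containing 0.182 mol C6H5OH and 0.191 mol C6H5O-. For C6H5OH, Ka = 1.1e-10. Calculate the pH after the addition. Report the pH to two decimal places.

Added H+ converts C6H5O- to C6H5OH: C6H5OH → 0.292 mol, C6H5O- → 0.081 mol.
pKa = −log(1.1 × 10^-10) = 9.959
pH = pKa + log(n_C6H5O-/n_C6H5OH) = 9.959 + log(0.081/0.292) = 9.959 + (-0.557)

pH = 9.40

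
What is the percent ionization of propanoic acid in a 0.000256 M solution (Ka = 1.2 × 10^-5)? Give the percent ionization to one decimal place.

CH3CH2COOH ⇌ CH3CH2COO- + H+; let x = [H+] at equilibrium.
Ka = x²/(C₀ − x); solving the quadratic gives x = 4.97 × 10^-5 M.
Fraction ionized = 4.97 × 10^-5 / 0.000256 = 0.1941 → 19.4%

19.4%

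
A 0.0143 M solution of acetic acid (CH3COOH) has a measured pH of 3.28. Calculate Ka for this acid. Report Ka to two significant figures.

Ka = 2.0 × 10^-5

[H+] = 10^(-3.28) = 5.25 × 10^-4 M
At equilibrium [HA] = 0.0143 − 5.25 × 10^-4 = 1.38 × 10^-2 M
Ka = [H+][A-]/[HA] = (5.25 × 10^-4)² / 1.38 × 10^-2 = 2.0 × 10^-5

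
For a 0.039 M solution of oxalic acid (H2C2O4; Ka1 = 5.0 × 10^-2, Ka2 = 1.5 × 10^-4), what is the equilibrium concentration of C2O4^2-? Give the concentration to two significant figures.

1.5 × 10^-4 M

First ionization gives [H+] ≈ [HC2O4-] = 2.57 × 10^-2 M.
Second step: Ka2 = [H+][C2O4^2-]/[HC2O4-] ≈ [C2O4^2-] (since [H+] ≈ [HC2O4-]).
So [C2O4^2-] ≈ Ka2.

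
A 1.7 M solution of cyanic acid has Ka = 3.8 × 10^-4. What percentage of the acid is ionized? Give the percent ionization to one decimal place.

1.5%

HOCN ⇌ OCN- + H+; let x = [H+] at equilibrium.
x ≈ √(Ka·C₀) = √(3.8 × 10^-4 × 1.7) = 2.54 × 10^-2 M
Fraction ionized = 2.54 × 10^-2 / 1.7 = 0.0149 → 1.5%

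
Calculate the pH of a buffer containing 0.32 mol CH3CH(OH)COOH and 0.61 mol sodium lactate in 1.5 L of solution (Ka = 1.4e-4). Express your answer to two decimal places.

pH = 4.13

pKa = −log(1.4 × 10^-4) = 3.854
pH = pKa + log([A⁻]/[HA]) = 3.854 + log(0.61/0.32)
pH = 3.854 + (+0.280) = 4.13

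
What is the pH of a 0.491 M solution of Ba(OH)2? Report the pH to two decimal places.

Ba(OH)2 is a strong base (each formula unit releases 2 OH-); [OH-] = 0.982 M.
pOH = -log(0.982) = 0.01
pH = 14.00 - 0.01 = 13.99

pH = 13.99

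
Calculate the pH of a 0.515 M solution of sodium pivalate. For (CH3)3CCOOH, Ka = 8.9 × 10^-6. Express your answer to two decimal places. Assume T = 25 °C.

pH = 9.38

(CH3)3CCOO- is the conjugate base of the weak acid (CH3)3CCOOH.
Kb = Kw/Ka = 1.0×10^-14 / 8.9 × 10^-6 = 1.12 × 10^-9
From the ICE table, Kb = [OH-]²/(0.515 − [OH-]) = 1.12 × 10^-9.
Since Kb ≪ C₀, [OH-] ≈ √(Kb·C₀) = 2.40 × 10^-5 M.
([OH-]/C₀ = 0.0047% < 5%, so the approximation holds.)
pOH = 4.62, so pH = 14.00 − pOH = 9.38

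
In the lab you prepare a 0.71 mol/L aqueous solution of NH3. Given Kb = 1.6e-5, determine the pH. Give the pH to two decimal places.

NH3 + H2O ⇌ NH4+ + OH-
Let x = [OH-] at equilibrium. Kb = x²/(0.71 − x).
Assume x ≪ 0.71: x ≈ √(1.6 × 10^-5 × 0.71) = 3.37 × 10^-3 M
(x/C₀ = 0.47% < 5%, so the approximation holds.)
pOH = 2.47, so pH = 14.00 − pOH = 11.53

pH = 11.53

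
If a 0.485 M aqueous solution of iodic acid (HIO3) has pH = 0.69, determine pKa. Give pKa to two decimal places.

[H+] = 10^(-0.69) = 2.04 × 10^-1 M
At equilibrium [HA] = 0.485 − 2.04 × 10^-1 = 2.81 × 10^-1 M
Ka = [H+][A-]/[HA] = (2.04 × 10^-1)² / 2.81 × 10^-1 = 1.48 × 10^-1
pKa = -log(1.48 × 10^-1) = 0.83

pKa = 0.83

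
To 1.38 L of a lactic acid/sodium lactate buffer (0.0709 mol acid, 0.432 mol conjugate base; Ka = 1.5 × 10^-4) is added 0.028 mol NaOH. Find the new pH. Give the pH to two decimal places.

pH = 4.85

After neutralization: n(CH3CH(OH)COOH) = 0.0429 mol, n(CH3CH(OH)COO-) = 0.46 mol.
pKa = −log(1.5 × 10^-4) = 3.824
pH = pKa + log(n_CH3CH(OH)COO-/n_CH3CH(OH)COOH) = 3.824 + log(0.46/0.0429) = 3.824 + (+1.030)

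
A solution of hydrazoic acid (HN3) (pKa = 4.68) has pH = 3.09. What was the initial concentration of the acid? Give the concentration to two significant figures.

[H+] = 10^(-3.09) = 8.13 × 10^-4 M = x
Ka = 10^(−4.68) = 2.09 × 10^-5
Ka = x²/(C₀ − x) ⇒ C₀ = x + x²/Ka
C₀ = 8.13 × 10^-4 + (8.13 × 10^-4)²/(2.09 × 10^-5) = 3.24 × 10^-2 M

C₀ = 3.2 × 10^-2 M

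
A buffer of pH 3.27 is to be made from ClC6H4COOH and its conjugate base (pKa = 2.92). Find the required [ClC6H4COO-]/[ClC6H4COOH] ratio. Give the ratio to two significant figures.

pH = pKa + log(r) ⇒ log(r) = 3.27 − 2.92 = +0.35
r = [ClC6H4COO-]/[ClC6H4COOH] = 10^(+0.35) = 2.24

ratio = 2.2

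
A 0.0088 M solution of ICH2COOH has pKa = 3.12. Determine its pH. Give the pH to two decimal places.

pH = 2.65

ICH2COOH ⇌ ICH2COO- + H+
Ka = 10^(−3.12) = 7.59 × 10^-4
From the ICE table, Ka = [H+]²/(0.0088 − [H+]) = 7.59 × 10^-4.
[H+] is not negligible relative to C₀; solve [H+]² + 0.000759·[H+] − 6.68e-06 = 0.
[H+] = (−Ka + √(Ka² + 4·Ka·C₀))/2 = 2.23 × 10^-3 M
pH = −log(2.23 × 10^-3) = 2.65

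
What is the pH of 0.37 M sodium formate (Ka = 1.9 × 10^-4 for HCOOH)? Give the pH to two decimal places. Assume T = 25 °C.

pH = 8.64

HCOO- is the conjugate base of the weak acid HCOOH.
Kb = Kw/Ka = 1.0×10^-14 / 1.9 × 10^-4 = 5.26 × 10^-11
Let x = [OH-] at equilibrium. Kb = x²/(0.37 − x).
Neglecting x in the denominator: x = √(5.26 × 10^-11 × 0.37) = 4.41 × 10^-6 M
Check: 0.0012% ionized — well under 5%, approximation valid.
pOH = 5.36, so pH = 14.00 − pOH = 8.64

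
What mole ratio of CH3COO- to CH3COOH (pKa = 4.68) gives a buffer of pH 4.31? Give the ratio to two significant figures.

ratio = 0.43

pH = pKa + log(r) ⇒ log(r) = 4.31 − 4.68 = -0.37
r = [CH3COO-]/[CH3COOH] = 10^(-0.37) = 0.427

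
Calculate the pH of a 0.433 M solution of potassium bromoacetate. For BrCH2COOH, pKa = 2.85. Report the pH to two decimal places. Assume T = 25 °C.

BrCH2COO- is the conjugate base of the weak acid BrCH2COOH.
Ka = 10^(−2.85) = 1.41 × 10^-3
Kb = Kw/Ka = 1.0×10^-14 / 1.41 × 10^-3 = 7.09 × 10^-12
From the ICE table, Kb = x²/(0.433 − x) = 7.09 × 10^-12.
Assume x ≪ 0.433: x ≈ √(7.09 × 10^-12 × 0.433) = 1.75 × 10^-6 M
pOH = 5.76, so pH = 14.00 − pOH = 8.24

pH = 8.24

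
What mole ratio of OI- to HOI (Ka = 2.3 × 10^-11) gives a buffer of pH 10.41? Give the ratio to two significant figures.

ratio = 0.59

pKa = -log(2.3 × 10^-11) = 10.638
pH = pKa + log(r) ⇒ log(r) = 10.41 − 10.638 = -0.228
r = [OI-]/[HOI] = 10^(-0.228) = 0.592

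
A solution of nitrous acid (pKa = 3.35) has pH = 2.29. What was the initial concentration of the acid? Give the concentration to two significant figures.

[H+] = 10^(-2.29) = 5.13 × 10^-3 M = x
Ka = 10^(−3.35) = 4.47 × 10^-4
Ka = x²/(C₀ − x) ⇒ C₀ = x + x²/Ka
C₀ = 5.13 × 10^-3 + (5.13 × 10^-3)²/(4.47 × 10^-4) = 6.40 × 10^-2 M

C₀ = 6.4 × 10^-2 M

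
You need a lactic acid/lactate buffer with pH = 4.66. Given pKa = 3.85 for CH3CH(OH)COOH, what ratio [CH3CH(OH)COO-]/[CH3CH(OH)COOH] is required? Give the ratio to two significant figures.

ratio = 6.5

pH = pKa + log(r) ⇒ log(r) = 4.66 − 3.85 = +0.81
r = [CH3CH(OH)COO-]/[CH3CH(OH)COOH] = 10^(+0.81) = 6.46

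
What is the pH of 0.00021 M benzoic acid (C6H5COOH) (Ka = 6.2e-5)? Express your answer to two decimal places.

C6H5COOH ⇌ C6H5COO- + H+
From the ICE table, Ka = [H+]²/(0.00021 − [H+]) = 6.2 × 10^-5.
[H+] is not negligible relative to C₀; solve [H+]² + 6.2e-05·[H+] − 1.3e-08 = 0.
[H+] = (−Ka + √(Ka² + 4·Ka·C₀))/2 = 8.72 × 10^-5 M
pH = −log[H+] = −log(8.72 × 10^-5) = 4.06

pH = 4.06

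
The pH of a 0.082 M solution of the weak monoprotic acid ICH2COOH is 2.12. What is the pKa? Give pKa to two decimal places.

pKa = 3.11

[H+] = 10^(-2.12) = 7.59 × 10^-3 M
At equilibrium [HA] = 0.082 − 7.59 × 10^-3 = 7.44 × 10^-2 M
Ka = [H+][A-]/[HA] = (7.59 × 10^-3)² / 7.44 × 10^-2 = 7.74 × 10^-4
pKa = -log(7.74 × 10^-4) = 3.11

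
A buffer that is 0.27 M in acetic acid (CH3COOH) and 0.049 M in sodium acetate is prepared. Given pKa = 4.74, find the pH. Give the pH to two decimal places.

Using pH = pKa + log([base]/[acid]) with [base]/[acid] = 0.049/0.27:
pH = 4.74 + (-0.741) = 4.00

pH = 4.00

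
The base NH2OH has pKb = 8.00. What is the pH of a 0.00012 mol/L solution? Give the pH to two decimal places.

NH2OH + H2O ⇌ NH3OH+ + OH-
Kb = 10^(−8.00) = 1.00 × 10^-8
From the ICE table, Kb = x²/(0.00012 − x) = 1.00 × 10^-8.
Assume x ≪ 0.00012: x ≈ √(1.00 × 10^-8 × 0.00012) = 1.10 × 10^-6 M
(x/C₀ = 0.91% < 5%, so the approximation holds.)
pOH = −log(1.10 × 10^-6) = 5.96; pH = 14.00 − 5.96 = 8.04

pH = 8.04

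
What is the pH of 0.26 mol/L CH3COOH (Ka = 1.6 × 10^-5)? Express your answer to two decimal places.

CH3COOH ⇌ CH3COO- + H+
From the ICE table, Ka = x²/(0.26 − x) = 1.6 × 10^-5.
Neglecting x in the denominator: x = √(1.6 × 10^-5 × 0.26) = 2.04 × 10^-3 M
pH = −log[H+] = −log(2.04 × 10^-3) = 2.69

pH = 2.69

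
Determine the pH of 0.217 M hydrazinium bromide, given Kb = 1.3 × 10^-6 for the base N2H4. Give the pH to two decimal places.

N2H5+ is the conjugate acid of the weak base N2H4.
Ka = Kw/Kb = 1.0×10^-14 / 1.3 × 10^-6 = 7.69 × 10^-9
Ka = x²/(0.217 − x) = 7.69 × 10^-9
Since Ka ≪ C₀, x ≈ √(Ka·C₀) = 4.09 × 10^-5 M.
Check: 0.019% ionized — well under 5%, approximation valid.
pH = −log[H+] = −log(4.09 × 10^-5) = 4.39

pH = 4.39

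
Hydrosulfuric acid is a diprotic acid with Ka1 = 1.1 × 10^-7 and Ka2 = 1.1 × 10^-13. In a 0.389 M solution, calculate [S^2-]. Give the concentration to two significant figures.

1.1 × 10^-13 M

First ionization gives [H+] ≈ [HS-] = 2.07 × 10^-4 M.
Second step: Ka2 = [H+][S^2-]/[HS-] ≈ [S^2-] (since [H+] ≈ [HS-]).
So [S^2-] ≈ Ka2.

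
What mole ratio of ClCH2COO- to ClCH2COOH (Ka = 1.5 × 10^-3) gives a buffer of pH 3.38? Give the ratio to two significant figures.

ratio = 3.6

pKa = -log(1.5 × 10^-3) = 2.824
pH = pKa + log(r) ⇒ log(r) = 3.38 − 2.824 = +0.556
r = [ClCH2COO-]/[ClCH2COOH] = 10^(+0.556) = 3.6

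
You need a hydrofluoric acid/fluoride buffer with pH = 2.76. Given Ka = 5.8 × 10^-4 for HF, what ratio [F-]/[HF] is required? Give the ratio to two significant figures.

ratio = 0.33

pKa = -log(5.8 × 10^-4) = 3.237
pH = pKa + log(r) ⇒ log(r) = 2.76 − 3.237 = -0.477
r = [F-]/[HF] = 10^(-0.477) = 0.333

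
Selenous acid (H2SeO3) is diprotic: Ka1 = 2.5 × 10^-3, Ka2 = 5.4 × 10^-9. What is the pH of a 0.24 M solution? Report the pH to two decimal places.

pH = 1.63

Ka1 ≫ Ka2, so treat the first dissociation as the only significant source of H+.
Ka1 = x²/(0.24 − x) = 2.5 × 10^-3
Solving the quadratic: x = (−Ka1 + √(Ka1² + 4·Ka1·C₀))/2 = 2.33 × 10^-2 M
pH = −log(2.33 × 10^-2) = 1.63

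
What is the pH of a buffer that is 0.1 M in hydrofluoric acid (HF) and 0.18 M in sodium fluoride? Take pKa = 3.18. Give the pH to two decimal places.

Using pH = pKa + log([base]/[acid]) with [base]/[acid] = 0.18/0.1:
pH = 3.18 + (+0.255) = 3.44

pH = 3.44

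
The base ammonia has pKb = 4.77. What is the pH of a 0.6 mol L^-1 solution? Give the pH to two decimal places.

NH3 + H2O ⇌ NH4+ + OH-
Kb = 10^(−4.77) = 1.70 × 10^-5
From the ICE table, Kb = [OH-]²/(0.6 − [OH-]) = 1.70 × 10^-5.
Neglecting [OH-] in the denominator: [OH-] = √(1.70 × 10^-5 × 0.6) = 3.19 × 10^-3 M
pOH = 2.50, so pH = 14.00 − pOH = 11.50

pH = 11.50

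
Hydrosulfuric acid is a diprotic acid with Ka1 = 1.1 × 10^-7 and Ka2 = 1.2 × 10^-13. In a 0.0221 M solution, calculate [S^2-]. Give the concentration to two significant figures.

1.2 × 10^-13 M

First ionization gives [H+] ≈ [HS-] = 4.93 × 10^-5 M.
Second step: Ka2 = [H+][S^2-]/[HS-] ≈ [S^2-] (since [H+] ≈ [HS-]).
So [S^2-] ≈ Ka2.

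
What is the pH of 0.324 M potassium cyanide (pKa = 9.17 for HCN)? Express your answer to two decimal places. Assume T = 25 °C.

CN- is the conjugate base of the weak acid HCN.
Ka = 10^(−9.17) = 6.76 × 10^-10
Kb = Kw/Ka = 1.0×10^-14 / 6.76 × 10^-10 = 1.48 × 10^-5
From the ICE table, Kb = x²/(0.324 − x) = 1.48 × 10^-5.
Since Kb ≪ C₀, x ≈ √(Kb·C₀) = 2.19 × 10^-3 M.
pOH = 2.66, so pH = 14.00 − pOH = 11.34

pH = 11.34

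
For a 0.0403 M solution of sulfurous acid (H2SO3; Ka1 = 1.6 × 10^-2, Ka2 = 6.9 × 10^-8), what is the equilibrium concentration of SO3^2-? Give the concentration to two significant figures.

First ionization gives [H+] ≈ [HSO3-] = 1.86 × 10^-2 M.
Second step: Ka2 = [H+][SO3^2-]/[HSO3-] ≈ [SO3^2-] (since [H+] ≈ [HSO3-]).
So [SO3^2-] ≈ Ka2.

6.9 × 10^-8 M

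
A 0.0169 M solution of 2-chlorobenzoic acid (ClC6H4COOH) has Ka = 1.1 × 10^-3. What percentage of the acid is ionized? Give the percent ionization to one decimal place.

ClC6H4COOH ⇌ ClC6H4COO- + H+; let x = [H+] at equilibrium.
Solve x² + 0.0011x − 1.86e-05 = 0 → x = 3.80 × 10^-3 M
Fraction ionized = 3.80 × 10^-3 / 0.0169 = 0.2249 → 22.5%

22.5%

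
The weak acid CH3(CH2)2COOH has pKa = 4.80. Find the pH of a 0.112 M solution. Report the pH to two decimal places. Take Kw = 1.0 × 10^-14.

pH = 2.88

CH3(CH2)2COOH ⇌ CH3(CH2)2COO- + H+
Ka = 10^(−4.80) = 1.58 × 10^-5
Let x = [H+] at equilibrium. Ka = x²/(0.112 − x).
Assume x ≪ 0.112: x ≈ √(1.58 × 10^-5 × 0.112) = 1.33 × 10^-3 M
Check: 1.2% ionized — well under 5%, approximation valid.
pH = −log(1.33 × 10^-3) = 2.88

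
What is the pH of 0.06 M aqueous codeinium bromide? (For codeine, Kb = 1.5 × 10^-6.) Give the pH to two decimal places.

C18H22NO3+ is the conjugate acid of the weak base C18H21NO3.
Ka = Kw/Kb = 1.0×10^-14 / 1.5 × 10^-6 = 6.67 × 10^-9
Ka = x²/(0.06 − x) = 6.67 × 10^-9
Neglecting x in the denominator: x = √(6.67 × 10^-9 × 0.06) = 2.00 × 10^-5 M
pH = −log[H+] = −log(2.00 × 10^-5) = 4.70

pH = 4.70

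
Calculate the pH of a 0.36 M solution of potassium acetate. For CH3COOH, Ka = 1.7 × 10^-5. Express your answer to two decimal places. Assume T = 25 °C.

CH3COO- is the conjugate base of the weak acid CH3COOH.
Kb = Kw/Ka = 1.0×10^-14 / 1.7 × 10^-5 = 5.88 × 10^-10
From the ICE table, Kb = x²/(0.36 − x) = 5.88 × 10^-10.
Neglecting x in the denominator: x = √(5.88 × 10^-10 × 0.36) = 1.45 × 10^-5 M
Check: 0.004% ionized — well under 5%, approximation valid.
pOH = 4.84, so pH = 14.00 − pOH = 9.16

pH = 9.16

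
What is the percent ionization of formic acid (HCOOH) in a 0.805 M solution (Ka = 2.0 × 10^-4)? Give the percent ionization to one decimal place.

1.6%

HCOOH ⇌ HCOO- + H+; let x = [H+] at equilibrium.
x ≈ √(Ka·C₀) = √(2.0 × 10^-4 × 0.805) = 1.27 × 10^-2 M
Fraction ionized = 1.27 × 10^-2 / 0.805 = 0.0158 → 1.6%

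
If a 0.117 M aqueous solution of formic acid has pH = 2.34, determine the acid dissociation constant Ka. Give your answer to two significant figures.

Ka = 1.9 × 10^-4

[H+] = 10^(-2.34) = 4.57 × 10^-3 M
At equilibrium [HA] = 0.117 − 4.57 × 10^-3 = 1.12 × 10^-1 M
Ka = [H+][A-]/[HA] = (4.57 × 10^-3)² / 1.12 × 10^-1 = 1.9 × 10^-4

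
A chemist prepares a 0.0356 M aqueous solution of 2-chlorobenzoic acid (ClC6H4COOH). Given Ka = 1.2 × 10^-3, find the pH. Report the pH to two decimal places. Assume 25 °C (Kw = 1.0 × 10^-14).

pH = 2.22

ClC6H4COOH ⇌ ClC6H4COO- + H+
From the ICE table, Ka = [H+]²/(0.0356 − [H+]) = 1.2 × 10^-3.
[H+] is not negligible relative to C₀; solve [H+]² + 0.0012·[H+] − 4.27e-05 = 0.
[H+] = (−Ka + √(Ka² + 4·Ka·C₀))/2 = 5.96 × 10^-3 M
pH = −log(5.96 × 10^-3) = 2.22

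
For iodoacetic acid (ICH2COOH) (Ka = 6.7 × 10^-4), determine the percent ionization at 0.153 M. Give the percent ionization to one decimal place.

ICH2COOH ⇌ ICH2COO- + H+; let x = [H+] at equilibrium.
Ka = x²/(C₀ − x); solving the quadratic gives x = 9.80 × 10^-3 M.
Fraction ionized = 9.80 × 10^-3 / 0.153 = 0.0641 → 6.4%

6.4%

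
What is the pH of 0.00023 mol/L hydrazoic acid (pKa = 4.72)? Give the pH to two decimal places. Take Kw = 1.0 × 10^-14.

pH = 4.24

HN3 ⇌ N3- + H+
Ka = 10^(−4.72) = 1.91 × 10^-5
From the ICE table, Ka = [H+]²/(0.00023 − [H+]) = 1.91 × 10^-5.
[H+] is not negligible relative to C₀; solve [H+]² + 1.91e-05·[H+] − 4.39e-09 = 0.
[H+] = (−Ka + √(Ka² + 4·Ka·C₀))/2 = 5.74 × 10^-5 M
pH = −log(5.74 × 10^-5) = 4.24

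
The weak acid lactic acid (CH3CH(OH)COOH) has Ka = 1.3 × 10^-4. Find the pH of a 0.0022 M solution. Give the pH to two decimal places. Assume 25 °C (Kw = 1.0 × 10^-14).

CH3CH(OH)COOH ⇌ CH3CH(OH)COO- + H+
Ka = x²/(0.0022 − x) = 1.3 × 10^-4
x is not negligible relative to C₀; solve x² + 0.00013·x − 2.86e-07 = 0.
x = [−0.00013 + √(0.00013² + 1.14e-06)]/2 = 4.74 × 10^-4 M
pH = −log(4.74 × 10^-4) = 3.32

pH = 3.32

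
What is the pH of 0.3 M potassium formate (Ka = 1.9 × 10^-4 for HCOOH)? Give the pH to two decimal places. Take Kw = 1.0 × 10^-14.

pH = 8.60

HCOO- is the conjugate base of the weak acid HCOOH.
Kb = Kw/Ka = 1.0×10^-14 / 1.9 × 10^-4 = 5.26 × 10^-11
From the ICE table, Kb = [OH-]²/(0.3 − [OH-]) = 5.26 × 10^-11.
Since Kb ≪ C₀, [OH-] ≈ √(Kb·C₀) = 3.97 × 10^-6 M.
([OH-]/C₀ = 0.0013% < 5%, so the approximation holds.)
pOH = 5.40, so pH = 14.00 − pOH = 8.60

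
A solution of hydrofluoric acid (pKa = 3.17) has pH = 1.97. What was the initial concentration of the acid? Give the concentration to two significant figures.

C₀ = 1.8 × 10^-1 M

[H+] = 10^(-1.97) = 1.07 × 10^-2 M = x
Ka = 10^(−3.17) = 6.76 × 10^-4
Ka = x²/(C₀ − x) ⇒ C₀ = x + x²/Ka
C₀ = 1.07 × 10^-2 + (1.07 × 10^-2)²/(6.76 × 10^-4) = 1.80 × 10^-1 M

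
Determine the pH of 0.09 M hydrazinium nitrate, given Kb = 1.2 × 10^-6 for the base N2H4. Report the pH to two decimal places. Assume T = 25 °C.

pH = 4.56

N2H5+ is the conjugate acid of the weak base N2H4.
Ka = Kw/Kb = 1.0×10^-14 / 1.2 × 10^-6 = 8.33 × 10^-9
From the ICE table, Ka = [H+]²/(0.09 − [H+]) = 8.33 × 10^-9.
Assume [H+] ≪ 0.09: [H+] ≈ √(8.33 × 10^-9 × 0.09) = 2.74 × 10^-5 M
Check: 0.03% ionized — well under 5%, approximation valid.
pH = −log[H+] = −log(2.74 × 10^-5) = 4.56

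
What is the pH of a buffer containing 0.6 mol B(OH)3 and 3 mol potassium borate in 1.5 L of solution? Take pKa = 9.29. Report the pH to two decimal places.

pH = 9.99

pH = pKa + log([A⁻]/[HA]) = 9.29 + log(3/0.6)
pH = 9.29 + (+0.699) = 9.99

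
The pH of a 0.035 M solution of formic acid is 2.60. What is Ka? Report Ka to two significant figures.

[H+] = 10^(-2.60) = 2.51 × 10^-3 M
At equilibrium [HA] = 0.035 − 2.51 × 10^-3 = 3.25 × 10^-2 M
Ka = [H+][A-]/[HA] = (2.51 × 10^-3)² / 3.25 × 10^-2 = 1.9 × 10^-4

Ka = 1.9 × 10^-4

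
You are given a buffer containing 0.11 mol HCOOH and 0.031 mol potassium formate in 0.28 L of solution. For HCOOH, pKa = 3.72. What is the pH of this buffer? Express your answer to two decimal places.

pH = 3.17

pH = pKa + log([A⁻]/[HA]) = 3.72 + log(0.031/0.11)
pH = 3.72 + (-0.550) = 3.17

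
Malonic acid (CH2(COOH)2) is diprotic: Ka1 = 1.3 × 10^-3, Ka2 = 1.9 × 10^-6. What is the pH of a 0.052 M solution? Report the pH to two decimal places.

Ka1 ≫ Ka2, so treat the first dissociation as the only significant source of H+.
Ka1 = x²/(0.052 − x) = 1.3 × 10^-3
Solving the quadratic: x = (−Ka1 + √(Ka1² + 4·Ka1·C₀))/2 = 7.60 × 10^-3 M
pH = −log(7.60 × 10^-3) = 2.12

pH = 2.12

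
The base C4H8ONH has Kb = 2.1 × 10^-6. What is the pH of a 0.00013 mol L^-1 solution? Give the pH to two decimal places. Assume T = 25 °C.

pH = 9.19

C4H8ONH + H2O ⇌ C4H8ONH2+ + OH-
Kb = [OH-]²/(0.00013 − [OH-]) = 2.1 × 10^-6
[OH-] is not negligible relative to C₀; solve [OH-]² + 2.1e-06·[OH-] − 2.73e-10 = 0.
[OH-] = [−2.1e-06 + √(2.1e-06² + 1.09e-09)]/2 = 1.55 × 10^-5 M
pOH = −log(1.55 × 10^-5) = 4.81; pH = 14.00 − 4.81 = 9.19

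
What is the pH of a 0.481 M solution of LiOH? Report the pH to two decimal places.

pH = 13.68

LiOH is a strong base; [OH-] = 0.481 M.
pOH = -log(0.481) = 0.32
pH = 14.00 - 0.32 = 13.68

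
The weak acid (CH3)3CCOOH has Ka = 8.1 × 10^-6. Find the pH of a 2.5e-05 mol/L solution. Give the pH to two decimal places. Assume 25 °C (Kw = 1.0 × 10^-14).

(CH3)3CCOOH ⇌ (CH3)3CCOO- + H+
Ka = x²/(2.5e-05 − x) = 8.1 × 10^-6
The 5% rule fails; solving x² + Ka·x − Ka·C₀ = 0 exactly:
x = (−Ka + √(Ka² + 4·Ka·C₀))/2 = 1.07 × 10^-5 M
pH = −log(1.07 × 10^-5) = 4.97

pH = 4.97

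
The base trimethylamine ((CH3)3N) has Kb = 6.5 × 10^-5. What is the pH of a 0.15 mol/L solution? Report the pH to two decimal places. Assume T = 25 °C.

(CH3)3N + H2O ⇌ (CH3)3NH+ + OH-
From the ICE table, Kb = x²/(0.15 − x) = 6.5 × 10^-5.
Neglecting x in the denominator: x = √(6.5 × 10^-5 × 0.15) = 3.12 × 10^-3 M
pOH = 2.51, so pH = 14.00 − pOH = 11.49

pH = 11.49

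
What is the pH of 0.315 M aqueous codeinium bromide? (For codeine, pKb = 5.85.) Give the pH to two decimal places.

C18H22NO3+ is the conjugate acid of the weak base C18H21NO3.
Kb = 10^(−5.85) = 1.41 × 10^-6
Ka = Kw/Kb = 1.0×10^-14 / 1.41 × 10^-6 = 7.09 × 10^-9
From the ICE table, Ka = [H+]²/(0.315 − [H+]) = 7.09 × 10^-9.
Since Ka ≪ C₀, [H+] ≈ √(Ka·C₀) = 4.73 × 10^-5 M.
Check: 0.015% ionized — well under 5%, approximation valid.
pH = −log[H+] = −log(4.73 × 10^-5) = 4.33

pH = 4.33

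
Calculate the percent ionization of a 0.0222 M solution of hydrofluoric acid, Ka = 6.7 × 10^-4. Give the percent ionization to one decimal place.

HF ⇌ F- + H+; let x = [H+] at equilibrium.
Solve x² + 0.00067x − 1.49e-05 = 0 → x = 3.54 × 10^-3 M
% ionization = x/C₀ × 100% = 3.54 × 10^-3/0.0222 × 100% = 15.9%

15.9%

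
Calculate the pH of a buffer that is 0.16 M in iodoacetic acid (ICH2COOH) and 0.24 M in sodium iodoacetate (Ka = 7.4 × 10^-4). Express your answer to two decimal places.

pH = 3.31

pKa = −log(7.4 × 10^-4) = 3.131
Using pH = pKa + log([base]/[acid]) with [base]/[acid] = 0.24/0.16:
pH = 3.131 + (+0.176) = 3.31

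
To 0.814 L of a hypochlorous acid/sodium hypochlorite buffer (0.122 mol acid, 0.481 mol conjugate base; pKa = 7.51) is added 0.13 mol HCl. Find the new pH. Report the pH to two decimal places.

Added H+ converts OCl- to HOCl: HOCl → 0.252 mol, OCl- → 0.351 mol.
Henderson–Hasselbalch with mole ratio 0.351/0.252: pH = 7.51 + (+0.144)

pH = 7.65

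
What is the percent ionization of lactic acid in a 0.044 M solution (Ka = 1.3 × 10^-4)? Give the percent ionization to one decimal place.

5.3%

CH3CH(OH)COOH ⇌ CH3CH(OH)COO- + H+; let x = [H+] at equilibrium.
Ka = x²/(C₀ − x); solving the quadratic gives x = 2.33 × 10^-3 M.
% ionization = x/C₀ × 100% = 2.33 × 10^-3/0.044 × 100% = 5.3%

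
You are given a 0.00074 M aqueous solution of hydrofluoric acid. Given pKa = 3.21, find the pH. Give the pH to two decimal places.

HF ⇌ F- + H+
Ka = 10^(−3.21) = 6.17 × 10^-4
From the ICE table, Ka = [H+]²/(0.00074 − [H+]) = 6.17 × 10^-4.
[H+] is not negligible relative to C₀; solve [H+]² + 0.000617·[H+] − 4.57e-07 = 0.
[H+] = (−Ka + √(Ka² + 4·Ka·C₀))/2 = 4.34 × 10^-4 M
pH = −log(4.34 × 10^-4) = 3.36

pH = 3.36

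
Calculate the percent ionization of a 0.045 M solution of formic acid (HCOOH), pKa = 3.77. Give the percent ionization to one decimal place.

HCOOH ⇌ HCOO- + H+; let x = [H+] at equilibrium.
Ka = 10^(−3.77) = 1.70 × 10^-4
Ka = x²/(C₀ − x); solving the quadratic gives x = 2.68 × 10^-3 M.
% ionization = x/C₀ × 100% = 2.68 × 10^-3/0.045 × 100% = 6.0%

6.0%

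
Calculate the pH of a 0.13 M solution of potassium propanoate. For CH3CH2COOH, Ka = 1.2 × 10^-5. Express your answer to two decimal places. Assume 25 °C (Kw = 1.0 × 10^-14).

pH = 9.02

CH3CH2COO- is the conjugate base of the weak acid CH3CH2COOH.
Kb = Kw/Ka = 1.0×10^-14 / 1.2 × 10^-5 = 8.33 × 10^-10
From the ICE table, Kb = [OH-]²/(0.13 − [OH-]) = 8.33 × 10^-10.
Since Kb ≪ C₀, [OH-] ≈ √(Kb·C₀) = 1.04 × 10^-5 M.
pOH = −log(1.04 × 10^-5) = 4.98; pH = 14.00 − 4.98 = 9.02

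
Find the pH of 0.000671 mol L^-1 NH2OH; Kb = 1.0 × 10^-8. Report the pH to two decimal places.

NH2OH + H2O ⇌ NH3OH+ + OH-
Kb = [OH-]²/(0.000671 − [OH-]) = 1.0 × 10^-8
Assume [OH-] ≪ 0.000671: [OH-] ≈ √(1.0 × 10^-8 × 0.000671) = 2.59 × 10^-6 M
pOH = −log(2.59 × 10^-6) = 5.59; pH = 14.00 − 5.59 = 8.41

pH = 8.41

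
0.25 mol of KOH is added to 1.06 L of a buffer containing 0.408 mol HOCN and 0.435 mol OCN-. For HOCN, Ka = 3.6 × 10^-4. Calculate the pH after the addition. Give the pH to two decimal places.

After neutralization: n(HOCN) = 0.158 mol, n(OCN-) = 0.685 mol.
pKa = −log(3.6 × 10^-4) = 3.444
pH = pKa + log([A⁻]/[HA]) = 3.444 + log(0.685/0.158) = 3.444 +0.637

pH = 4.08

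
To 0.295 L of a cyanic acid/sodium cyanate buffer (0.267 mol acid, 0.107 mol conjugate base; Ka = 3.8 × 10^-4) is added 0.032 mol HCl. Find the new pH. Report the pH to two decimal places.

pH = 2.82

After neutralization: n(HOCN) = 0.299 mol, n(OCN-) = 0.075 mol.
pKa = −log(3.8 × 10^-4) = 3.420
pH = pKa + log([A⁻]/[HA]) = 3.420 + log(0.075/0.299) = 3.420 -0.601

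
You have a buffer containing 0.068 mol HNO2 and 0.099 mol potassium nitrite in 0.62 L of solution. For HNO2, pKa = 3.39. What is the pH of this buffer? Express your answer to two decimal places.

pH = pKa + log([A⁻]/[HA]) = 3.39 + log(0.099/0.068)
pH = 3.39 + (+0.163) = 3.55

pH = 3.55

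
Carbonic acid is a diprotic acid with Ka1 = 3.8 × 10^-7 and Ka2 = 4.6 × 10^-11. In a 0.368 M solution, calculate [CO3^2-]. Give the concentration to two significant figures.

First ionization gives [H+] ≈ [HCO3-] = 3.74 × 10^-4 M.
Second step: Ka2 = [H+][CO3^2-]/[HCO3-] ≈ [CO3^2-] (since [H+] ≈ [HCO3-]).
So [CO3^2-] ≈ Ka2.

4.6 × 10^-11 M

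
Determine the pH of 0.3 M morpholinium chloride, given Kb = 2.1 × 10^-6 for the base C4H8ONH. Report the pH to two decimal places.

pH = 4.42

C4H8ONH2+ is the conjugate acid of the weak base C4H8ONH.
Ka = Kw/Kb = 1.0×10^-14 / 2.1 × 10^-6 = 4.76 × 10^-9
Let x = [H+] at equilibrium. Ka = x²/(0.3 − x).
Neglecting x in the denominator: x = √(4.76 × 10^-9 × 0.3) = 3.78 × 10^-5 M
Check: 0.013% ionized — well under 5%, approximation valid.
pH = −log(3.78 × 10^-5) = 4.42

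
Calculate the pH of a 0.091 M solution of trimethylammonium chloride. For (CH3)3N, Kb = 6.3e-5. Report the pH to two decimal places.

pH = 5.42

(CH3)3NH+ is the conjugate acid of the weak base (CH3)3N.
Ka = Kw/Kb = 1.0×10^-14 / 6.3 × 10^-5 = 1.59 × 10^-10
Ka = [H+]²/(0.091 − [H+]) = 1.59 × 10^-10
Neglecting [H+] in the denominator: [H+] = √(1.59 × 10^-10 × 0.091) = 3.80 × 10^-6 M
Check: 0.0042% ionized — well under 5%, approximation valid.
pH = −log[H+] = −log(3.80 × 10^-6) = 5.42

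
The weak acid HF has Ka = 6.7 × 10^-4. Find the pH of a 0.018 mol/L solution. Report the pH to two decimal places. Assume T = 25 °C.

pH = 2.50

HF ⇌ F- + H+
From the ICE table, Ka = x²/(0.018 − x) = 6.7 × 10^-4.
Here C₀/Ka ≈ 26.9, so the small-x approximation fails. Use the quadratic:
x = [−0.00067 + √(0.00067² + 4.82e-05)]/2 = 3.15 × 10^-3 M
pH = −log[H+] = −log(3.15 × 10^-3) = 2.50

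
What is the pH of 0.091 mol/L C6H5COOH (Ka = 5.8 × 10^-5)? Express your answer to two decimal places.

pH = 2.64

C6H5COOH ⇌ C6H5COO- + H+
Let x = [H+] at equilibrium. Ka = x²/(0.091 − x).
Neglecting x in the denominator: x = √(5.8 × 10^-5 × 0.091) = 2.30 × 10^-3 M
(x/C₀ = 2.5% < 5%, so the approximation holds.)
pH = −log[H+] = −log(2.30 × 10^-3) = 2.64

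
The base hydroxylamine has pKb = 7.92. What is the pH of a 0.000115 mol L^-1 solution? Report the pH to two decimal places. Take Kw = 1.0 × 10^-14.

NH2OH + H2O ⇌ NH3OH+ + OH-
Kb = 10^(−7.92) = 1.20 × 10^-8
From the ICE table, Kb = [OH-]²/(0.000115 − [OH-]) = 1.20 × 10^-8.
Neglecting [OH-] in the denominator: [OH-] = √(1.20 × 10^-8 × 0.000115) = 1.17 × 10^-6 M
Check: 1% ionized — well under 5%, approximation valid.
pOH = 5.93, so pH = 14.00 − pOH = 8.07

pH = 8.07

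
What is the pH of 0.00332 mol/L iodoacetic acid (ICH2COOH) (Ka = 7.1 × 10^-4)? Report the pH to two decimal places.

pH = 2.91

ICH2COOH ⇌ ICH2COO- + H+
From the ICE table, Ka = [H+]²/(0.00332 − [H+]) = 7.1 × 10^-4.
The 5% rule fails; solving [H+]² + Ka·[H+] − Ka·C₀ = 0 exactly:
[H+] = (−Ka + √(Ka² + 4·Ka·C₀))/2 = 1.22 × 10^-3 M
pH = −log[H+] = −log(1.22 × 10^-3) = 2.91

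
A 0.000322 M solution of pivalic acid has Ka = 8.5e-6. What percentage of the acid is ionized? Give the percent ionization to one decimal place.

15.0%

(CH3)3CCOOH ⇌ (CH3)3CCOO- + H+; let x = [H+] at equilibrium.
Ka = x²/(C₀ − x); solving the quadratic gives x = 4.82 × 10^-5 M.
% ionization = x/C₀ × 100% = 4.82 × 10^-5/0.000322 × 100% = 15.0%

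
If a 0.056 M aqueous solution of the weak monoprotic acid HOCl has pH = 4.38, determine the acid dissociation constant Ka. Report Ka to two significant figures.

[H+] = 10^(-4.38) = 4.17 × 10^-5 M
At equilibrium [HA] = 0.056 − 4.17 × 10^-5 = 5.60 × 10^-2 M
Ka = [H+][A-]/[HA] = (4.17 × 10^-5)² / 5.60 × 10^-2 = 3.1 × 10^-8

Ka = 3.1 × 10^-8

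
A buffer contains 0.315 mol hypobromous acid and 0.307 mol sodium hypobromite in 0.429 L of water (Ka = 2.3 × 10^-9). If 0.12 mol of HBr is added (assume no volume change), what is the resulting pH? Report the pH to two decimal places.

pH = 8.27

After neutralization: n(HOBr) = 0.435 mol, n(OBr-) = 0.187 mol.
pKa = −log(2.3 × 10^-9) = 8.638
pH = pKa + log([A⁻]/[HA]) = 8.638 + log(0.187/0.435) = 8.638 -0.367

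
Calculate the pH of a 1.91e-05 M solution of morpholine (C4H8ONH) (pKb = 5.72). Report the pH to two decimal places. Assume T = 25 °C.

C4H8ONH + H2O ⇌ C4H8ONH2+ + OH-
Kb = 10^(−5.72) = 1.91 × 10^-6
From the ICE table, Kb = x²/(1.91e-05 − x) = 1.91 × 10^-6.
The 5% rule fails; solving x² + Kb·x − Kb·C₀ = 0 exactly:
x = [−1.91e-06 + √(1.91e-06² + 1.46e-10)]/2 = 5.16 × 10^-6 M
pOH = −log(5.16 × 10^-6) = 5.29; pH = 14.00 − 5.29 = 8.71

pH = 8.71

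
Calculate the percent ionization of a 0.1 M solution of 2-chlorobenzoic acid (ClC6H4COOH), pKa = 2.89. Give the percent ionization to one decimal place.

ClC6H4COOH ⇌ ClC6H4COO- + H+; let x = [H+] at equilibrium.
Ka = 10^(−2.89) = 1.29 × 10^-3
Solve x² + 0.00129x − 0.000129 = 0 → x = 1.07 × 10^-2 M
Fraction ionized = 1.07 × 10^-2 / 0.1 = 0.1070 → 10.7%

10.7%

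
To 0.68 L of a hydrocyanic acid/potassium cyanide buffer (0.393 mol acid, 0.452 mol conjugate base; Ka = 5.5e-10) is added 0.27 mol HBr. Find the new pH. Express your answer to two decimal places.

pH = 8.70

After neutralization: n(HCN) = 0.663 mol, n(CN-) = 0.182 mol.
pKa = −log(5.5 × 10^-10) = 9.260
pH = pKa + log(n_CN-/n_HCN) = 9.260 + log(0.182/0.663) = 9.260 + (-0.561)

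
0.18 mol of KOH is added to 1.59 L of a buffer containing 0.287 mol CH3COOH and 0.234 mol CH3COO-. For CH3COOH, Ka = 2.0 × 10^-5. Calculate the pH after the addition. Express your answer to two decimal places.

OH- converts CH3COOH to CH3COO-: CH3COOH → 0.107 mol, CH3COO- → 0.414 mol.
pKa = −log(2.0 × 10^-5) = 4.699
pH = pKa + log(n_CH3COO-/n_CH3COOH) = 4.699 + log(0.414/0.107) = 4.699 + (+0.588)

pH = 5.29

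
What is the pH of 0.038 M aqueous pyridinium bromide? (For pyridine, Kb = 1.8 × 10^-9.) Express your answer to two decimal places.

C5H5NH+ is the conjugate acid of the weak base C5H5N.
Ka = Kw/Kb = 1.0×10^-14 / 1.8 × 10^-9 = 5.56 × 10^-6
From the ICE table, Ka = [H+]²/(0.038 − [H+]) = 5.56 × 10^-6.
Neglecting [H+] in the denominator: [H+] = √(5.56 × 10^-6 × 0.038) = 4.60 × 10^-4 M
pH = −log(4.60 × 10^-4) = 3.34

pH = 3.34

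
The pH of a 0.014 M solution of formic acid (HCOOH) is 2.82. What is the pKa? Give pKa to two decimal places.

pKa = 3.74

[H+] = 10^(-2.82) = 1.51 × 10^-3 M
At equilibrium [HA] = 0.014 − 1.51 × 10^-3 = 1.25 × 10^-2 M
Ka = [H+][A-]/[HA] = (1.51 × 10^-3)² / 1.25 × 10^-2 = 1.82 × 10^-4
pKa = -log(1.82 × 10^-4) = 3.74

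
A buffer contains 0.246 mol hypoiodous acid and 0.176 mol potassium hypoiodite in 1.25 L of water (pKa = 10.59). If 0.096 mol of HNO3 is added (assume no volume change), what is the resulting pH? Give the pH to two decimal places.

pH = 9.96

After neutralization: n(HOI) = 0.342 mol, n(OI-) = 0.08 mol.
Henderson–Hasselbalch with mole ratio 0.08/0.342: pH = 10.59 + (-0.631)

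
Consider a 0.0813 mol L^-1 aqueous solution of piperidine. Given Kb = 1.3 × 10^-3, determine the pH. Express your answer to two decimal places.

C5H10NH + H2O ⇌ C5H10NH2+ + OH-
Kb = x²/(0.0813 − x) = 1.3 × 10^-3
The 5% rule fails; solving x² + Kb·x − Kb·C₀ = 0 exactly:
x = (−Kb + √(Kb² + 4·Kb·C₀))/2 = 9.65 × 10^-3 M
pOH = 2.02, so pH = 14.00 − pOH = 11.98

pH = 11.98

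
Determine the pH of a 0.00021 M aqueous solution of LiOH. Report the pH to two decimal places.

pH = 10.32

LiOH is a strong base; [OH-] = 0.00021 M.
pOH = -log(0.00021) = 3.68
pH = 14.00 - 3.68 = 10.32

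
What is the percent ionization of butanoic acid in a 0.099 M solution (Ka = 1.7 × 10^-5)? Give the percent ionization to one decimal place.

1.3%

CH3(CH2)2COOH ⇌ CH3(CH2)2COO- + H+; let x = [H+] at equilibrium.
x ≈ √(Ka·C₀) = √(1.7 × 10^-5 × 0.099) = 1.30 × 10^-3 M
Fraction ionized = 1.30 × 10^-3 / 0.099 = 0.0131 → 1.3%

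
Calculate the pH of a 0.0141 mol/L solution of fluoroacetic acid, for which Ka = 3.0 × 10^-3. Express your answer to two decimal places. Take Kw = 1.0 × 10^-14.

FCH2COOH ⇌ FCH2COO- + H+
Ka = x²/(0.0141 − x) = 3.0 × 10^-3
Here C₀/Ka ≈ 4.7, so the small-x approximation fails. Use the quadratic:
x = [−0.003 + √(0.003² + 0.000169)]/2 = 5.17 × 10^-3 M
pH = −log[H+] = −log(5.17 × 10^-3) = 2.29

pH = 2.29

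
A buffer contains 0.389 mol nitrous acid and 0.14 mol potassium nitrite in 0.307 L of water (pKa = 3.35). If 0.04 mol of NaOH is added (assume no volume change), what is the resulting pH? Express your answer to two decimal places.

OH- converts HNO2 to NO2-: HNO2 → 0.349 mol, NO2- → 0.18 mol.
pH = pKa + log(n_NO2-/n_HNO2) = 3.35 + log(0.18/0.349) = 3.35 + (-0.288)

pH = 3.06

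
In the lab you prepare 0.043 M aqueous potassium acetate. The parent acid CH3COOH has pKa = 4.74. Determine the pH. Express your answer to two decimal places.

CH3COO- is the conjugate base of the weak acid CH3COOH.
Ka = 10^(−4.74) = 1.82 × 10^-5
Kb = Kw/Ka = 1.0×10^-14 / 1.82 × 10^-5 = 5.49 × 10^-10
Kb = [OH-]²/(0.043 − [OH-]) = 5.49 × 10^-10
Assume [OH-] ≪ 0.043: [OH-] ≈ √(5.49 × 10^-10 × 0.043) = 4.86 × 10^-6 M
([OH-]/C₀ = 0.011% < 5%, so the approximation holds.)
pOH = 5.31, so pH = 14.00 − pOH = 8.69

pH = 8.69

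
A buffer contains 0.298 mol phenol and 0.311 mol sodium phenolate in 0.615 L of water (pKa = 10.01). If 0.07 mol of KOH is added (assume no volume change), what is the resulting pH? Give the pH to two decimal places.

pH = 10.23

After neutralization: n(C6H5OH) = 0.228 mol, n(C6H5O-) = 0.381 mol.
pH = pKa + log([A⁻]/[HA]) = 10.01 + log(0.381/0.228) = 10.01 +0.223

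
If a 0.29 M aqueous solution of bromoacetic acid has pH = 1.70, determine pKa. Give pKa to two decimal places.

[H+] = 10^(-1.70) = 2.00 × 10^-2 M
At equilibrium [HA] = 0.29 − 2.00 × 10^-2 = 2.70 × 10^-1 M
Ka = [H+][A-]/[HA] = (2.00 × 10^-2)² / 2.70 × 10^-1 = 1.48 × 10^-3
pKa = -log(1.48 × 10^-3) = 2.83

pKa = 2.83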